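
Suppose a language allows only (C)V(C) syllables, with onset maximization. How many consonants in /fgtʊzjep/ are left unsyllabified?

2

The consonants /f/, /g/ cannot be parsed into a legal (C)V(C) syllable (at most one coda consonant is licensed; onsets are limited to one consonant).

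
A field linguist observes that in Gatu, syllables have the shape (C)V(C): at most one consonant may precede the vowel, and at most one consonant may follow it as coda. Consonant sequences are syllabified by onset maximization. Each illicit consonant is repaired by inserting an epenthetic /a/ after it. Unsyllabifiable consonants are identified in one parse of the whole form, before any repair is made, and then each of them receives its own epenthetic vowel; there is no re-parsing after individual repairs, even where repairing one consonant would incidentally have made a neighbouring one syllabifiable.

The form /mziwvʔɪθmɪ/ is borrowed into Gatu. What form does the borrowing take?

maziwvaʔɪθmɪ

The consonants /m/, /v/ cannot be parsed into a legal (C)V(C) syllable (at most one coda consonant is licensed; onsets are limited to one consonant).
Inserting the epenthetic vowel yields /m/ → /ma/, /v/ → /va/.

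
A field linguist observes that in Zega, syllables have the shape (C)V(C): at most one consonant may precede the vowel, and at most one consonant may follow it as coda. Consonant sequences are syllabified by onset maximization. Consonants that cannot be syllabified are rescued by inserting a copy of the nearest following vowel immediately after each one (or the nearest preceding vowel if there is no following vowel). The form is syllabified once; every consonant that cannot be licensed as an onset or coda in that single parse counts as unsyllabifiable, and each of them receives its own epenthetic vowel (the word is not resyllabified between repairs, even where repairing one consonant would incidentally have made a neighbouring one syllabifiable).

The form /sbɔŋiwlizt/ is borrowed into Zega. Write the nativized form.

Under (C)V(C), the unsyllabifiable consonants are /s/, /t/ (at most one coda consonant is licensed; onsets are limited to one consonant).
Inserting the epenthetic vowel yields /s/ → /sɔ/, /t/ → /ti/.

sɔbɔŋiwlizti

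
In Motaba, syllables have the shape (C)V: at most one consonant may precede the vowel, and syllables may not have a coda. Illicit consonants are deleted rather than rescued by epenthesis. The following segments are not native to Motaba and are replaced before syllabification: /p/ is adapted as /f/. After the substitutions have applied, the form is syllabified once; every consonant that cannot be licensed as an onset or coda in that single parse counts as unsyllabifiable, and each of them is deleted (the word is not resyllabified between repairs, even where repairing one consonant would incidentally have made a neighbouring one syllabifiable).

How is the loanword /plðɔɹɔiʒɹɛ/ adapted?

Substitution: /p/ → /f/, giving /flðɔɹɔiʒɹɛ/.
The consonants /f/, /l/, /ʒ/ cannot be parsed into a legal (C)V syllable (no codas are permitted; onsets are limited to one consonant).
Deletion applies to /f/, /l/, /ʒ/.

ðɔɹɔiɹɛ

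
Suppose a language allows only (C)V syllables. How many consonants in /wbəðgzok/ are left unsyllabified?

The consonants /w/, /ð/, /g/, /k/ cannot be parsed into a legal (C)V syllable (no codas are permitted; onsets are limited to one consonant).

4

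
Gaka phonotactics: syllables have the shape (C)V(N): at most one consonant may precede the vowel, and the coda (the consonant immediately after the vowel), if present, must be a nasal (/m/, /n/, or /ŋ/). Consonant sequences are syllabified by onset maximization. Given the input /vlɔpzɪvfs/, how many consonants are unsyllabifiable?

5

The consonants /v/, /p/, /v/, /f/, /s/ cannot be parsed into a legal (C)V(N) syllable (only a nasal (/m/, /n/, or /ŋ/) is licensed in coda position; onsets are limited to one consonant).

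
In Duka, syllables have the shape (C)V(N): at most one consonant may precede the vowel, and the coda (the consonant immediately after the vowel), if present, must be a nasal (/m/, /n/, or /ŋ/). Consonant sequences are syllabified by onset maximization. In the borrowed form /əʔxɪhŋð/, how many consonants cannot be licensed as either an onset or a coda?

The consonants /ʔ/, /h/, /ŋ/, /ð/ cannot be parsed into a legal (C)V(N) syllable (only a nasal (/m/, /n/, or /ŋ/) is licensed in coda position; onsets are limited to one consonant).

4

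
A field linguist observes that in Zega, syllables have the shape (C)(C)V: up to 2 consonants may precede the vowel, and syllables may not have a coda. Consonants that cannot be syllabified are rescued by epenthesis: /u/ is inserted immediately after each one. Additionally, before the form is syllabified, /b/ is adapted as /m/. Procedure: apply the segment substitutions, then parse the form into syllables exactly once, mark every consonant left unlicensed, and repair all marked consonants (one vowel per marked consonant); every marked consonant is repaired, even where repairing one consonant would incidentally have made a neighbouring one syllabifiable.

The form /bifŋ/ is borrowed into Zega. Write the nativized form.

mifuŋu

Substitution: /b/ → /m/, giving /mifŋ/.
Under (C)(C)V, the unsyllabifiable consonants are /f/, /ŋ/ (no codas are permitted; onsets may contain at most 2 consonants).
Each unlicensed consonant becomes the onset of a new syllable: /f/ → /fu/, /ŋ/ → /ŋu/.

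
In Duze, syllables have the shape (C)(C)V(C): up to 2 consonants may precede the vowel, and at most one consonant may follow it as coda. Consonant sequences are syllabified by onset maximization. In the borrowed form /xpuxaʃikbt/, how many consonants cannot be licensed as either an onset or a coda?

2

Syllabifying with onset maximization leaves /b/, /t/ stranded (at most one coda consonant is licensed; onsets may contain at most 2 consonants).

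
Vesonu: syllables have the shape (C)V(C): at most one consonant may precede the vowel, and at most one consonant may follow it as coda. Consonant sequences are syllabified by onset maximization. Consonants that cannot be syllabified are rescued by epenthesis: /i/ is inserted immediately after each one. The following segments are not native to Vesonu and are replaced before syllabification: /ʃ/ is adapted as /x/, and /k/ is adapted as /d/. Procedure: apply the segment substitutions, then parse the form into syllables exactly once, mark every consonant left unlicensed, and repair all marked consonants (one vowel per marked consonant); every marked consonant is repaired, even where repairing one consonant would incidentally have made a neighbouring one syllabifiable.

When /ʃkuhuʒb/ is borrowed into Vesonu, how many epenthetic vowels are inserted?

After substitution the input is /xduhuʒb/.
The unsyllabifiable consonants are /x/, /b/; each receives one epenthetic vowel.

2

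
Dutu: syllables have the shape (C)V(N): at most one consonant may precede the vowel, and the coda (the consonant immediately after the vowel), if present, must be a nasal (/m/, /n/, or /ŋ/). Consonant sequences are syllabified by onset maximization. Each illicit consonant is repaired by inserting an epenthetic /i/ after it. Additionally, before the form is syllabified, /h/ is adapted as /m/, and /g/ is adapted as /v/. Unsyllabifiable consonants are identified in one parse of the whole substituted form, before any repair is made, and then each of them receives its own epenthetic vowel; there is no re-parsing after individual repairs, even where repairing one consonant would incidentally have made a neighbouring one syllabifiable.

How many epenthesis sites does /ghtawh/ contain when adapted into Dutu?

4

After substitution the input is /vmtawm/.
The unsyllabifiable consonants are /v/, /m/, /w/, /m/; each receives one epenthetic vowel.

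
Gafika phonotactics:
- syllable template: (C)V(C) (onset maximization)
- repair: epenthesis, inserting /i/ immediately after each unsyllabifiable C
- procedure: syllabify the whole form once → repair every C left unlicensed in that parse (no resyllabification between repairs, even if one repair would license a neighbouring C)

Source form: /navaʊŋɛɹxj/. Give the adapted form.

Under (C)V(C), the unsyllabifiable consonants are /x/, /j/ (at most one coda consonant is licensed; onsets are limited to one consonant).
Epenthesis after each stranded consonant: /x/ → /xi/, /j/ → /ji/.

navaʊŋɛɹxiji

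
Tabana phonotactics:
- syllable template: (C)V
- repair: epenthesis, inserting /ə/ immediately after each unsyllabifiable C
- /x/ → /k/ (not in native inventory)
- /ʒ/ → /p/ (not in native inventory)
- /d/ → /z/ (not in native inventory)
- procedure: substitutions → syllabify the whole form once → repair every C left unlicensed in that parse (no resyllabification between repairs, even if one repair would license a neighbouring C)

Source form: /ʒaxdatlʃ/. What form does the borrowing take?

Substitution: /ʒ/ → /p/, /x/ → /k/, /d/ → /z/, giving /pakzatlʃ/.
The consonants /k/, /t/, /l/, /ʃ/ cannot be parsed into a legal (C)V syllable (no codas are permitted; onsets are limited to one consonant).
Epenthesis after each stranded consonant: /k/ → /kə/, /t/ → /tə/, /l/ → /lə/, /ʃ/ → /ʃə/.

pakəzatələʃə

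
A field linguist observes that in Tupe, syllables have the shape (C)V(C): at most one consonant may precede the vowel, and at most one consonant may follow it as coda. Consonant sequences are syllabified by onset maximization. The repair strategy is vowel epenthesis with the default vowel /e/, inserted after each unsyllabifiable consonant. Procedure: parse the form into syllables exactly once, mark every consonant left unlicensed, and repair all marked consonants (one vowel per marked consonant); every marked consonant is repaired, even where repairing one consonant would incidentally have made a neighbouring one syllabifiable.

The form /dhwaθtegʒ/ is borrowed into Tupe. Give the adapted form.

dehewaθtegʒe

Under (C)V(C), the unsyllabifiable consonants are /d/, /h/, /ʒ/ (at most one coda consonant is licensed; onsets are limited to one consonant).
Inserting the epenthetic vowel yields /d/ → /de/, /h/ → /he/, /ʒ/ → /ʒe/.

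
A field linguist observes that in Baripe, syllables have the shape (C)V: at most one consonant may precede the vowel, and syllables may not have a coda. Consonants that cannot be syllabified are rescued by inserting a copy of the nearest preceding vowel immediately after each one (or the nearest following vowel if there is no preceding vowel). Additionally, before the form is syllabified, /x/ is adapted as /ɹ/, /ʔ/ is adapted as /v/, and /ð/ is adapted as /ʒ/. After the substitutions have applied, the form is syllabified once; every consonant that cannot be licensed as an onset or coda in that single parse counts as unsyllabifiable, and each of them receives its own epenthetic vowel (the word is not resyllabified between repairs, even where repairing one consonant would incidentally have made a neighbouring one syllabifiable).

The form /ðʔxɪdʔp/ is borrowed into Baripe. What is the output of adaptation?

Substitution: /ð/ → /ʒ/, /ʔ/ → /v/, /x/ → /ɹ/, giving /ʒvɹɪdvp/.
Syllabifying with onset maximization leaves /ʒ/, /v/, /d/, /v/, /p/ stranded (no codas are permitted; onsets are limited to one consonant).
Each unlicensed consonant becomes the onset of a new syllable: /ʒ/ → /ʒɪ/, /v/ → /vɪ/, /d/ → /dɪ/, /v/ → /vɪ/, /p/ → /pɪ/.

ʒɪvɪɹɪdɪvɪpɪ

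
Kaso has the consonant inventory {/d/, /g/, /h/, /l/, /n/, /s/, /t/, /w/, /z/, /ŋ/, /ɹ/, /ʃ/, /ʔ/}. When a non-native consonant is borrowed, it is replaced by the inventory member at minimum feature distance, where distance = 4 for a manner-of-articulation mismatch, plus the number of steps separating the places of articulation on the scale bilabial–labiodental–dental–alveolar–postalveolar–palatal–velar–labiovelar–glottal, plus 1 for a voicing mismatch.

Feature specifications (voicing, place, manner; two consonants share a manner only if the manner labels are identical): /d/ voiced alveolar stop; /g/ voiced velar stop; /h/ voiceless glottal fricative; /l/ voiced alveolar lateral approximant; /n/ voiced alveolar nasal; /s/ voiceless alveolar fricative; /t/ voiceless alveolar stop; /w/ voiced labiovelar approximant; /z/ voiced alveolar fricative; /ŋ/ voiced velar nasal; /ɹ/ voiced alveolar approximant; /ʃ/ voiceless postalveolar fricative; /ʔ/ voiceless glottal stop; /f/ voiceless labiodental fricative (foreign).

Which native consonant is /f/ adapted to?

/s/ is closest: same manner (fricative), place distance 2 (labiodental→alveolar), same voicing; total 2. Next closest is /z/ at distance 3.

s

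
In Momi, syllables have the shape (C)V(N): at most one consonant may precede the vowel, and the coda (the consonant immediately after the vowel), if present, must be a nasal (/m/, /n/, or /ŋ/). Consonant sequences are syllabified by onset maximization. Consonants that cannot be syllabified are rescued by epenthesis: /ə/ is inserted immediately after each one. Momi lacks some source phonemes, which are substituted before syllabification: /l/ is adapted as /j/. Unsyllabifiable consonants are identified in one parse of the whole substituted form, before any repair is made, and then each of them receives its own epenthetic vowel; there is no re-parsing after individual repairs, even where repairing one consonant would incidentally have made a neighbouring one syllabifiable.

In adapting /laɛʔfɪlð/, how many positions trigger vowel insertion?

3

After substitution the input is /jaɛʔfɪjð/.
The unsyllabifiable consonants are /ʔ/, /j/, /ð/; each receives one epenthetic vowel.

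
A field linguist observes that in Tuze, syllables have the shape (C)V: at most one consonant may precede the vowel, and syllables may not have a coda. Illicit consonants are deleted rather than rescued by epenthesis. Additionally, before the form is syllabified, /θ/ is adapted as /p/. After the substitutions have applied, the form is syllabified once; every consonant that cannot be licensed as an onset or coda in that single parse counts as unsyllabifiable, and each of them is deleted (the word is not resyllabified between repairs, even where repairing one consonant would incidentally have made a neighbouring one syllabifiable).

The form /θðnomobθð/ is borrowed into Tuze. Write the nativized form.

nomo

Substitution: /θ/ → /p/, giving /pðnomobpð/.
Syllabifying with onset maximization leaves /p/, /ð/, /b/, /p/, /ð/ stranded (no codas are permitted; onsets are limited to one consonant).
Each unlicensed consonant is deleted: /p/, /ð/, /b/, /p/, /ð/.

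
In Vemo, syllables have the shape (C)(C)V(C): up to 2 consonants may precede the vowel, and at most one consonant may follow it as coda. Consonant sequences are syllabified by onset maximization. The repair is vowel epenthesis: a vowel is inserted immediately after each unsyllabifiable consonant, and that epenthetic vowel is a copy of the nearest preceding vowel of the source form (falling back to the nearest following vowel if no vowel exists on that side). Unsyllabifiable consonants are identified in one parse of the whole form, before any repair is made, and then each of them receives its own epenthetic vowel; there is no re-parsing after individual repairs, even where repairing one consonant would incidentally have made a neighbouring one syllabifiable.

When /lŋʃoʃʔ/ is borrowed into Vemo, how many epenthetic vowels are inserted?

2

The unsyllabifiable consonants are /l/, /ʔ/; each receives one epenthetic vowel.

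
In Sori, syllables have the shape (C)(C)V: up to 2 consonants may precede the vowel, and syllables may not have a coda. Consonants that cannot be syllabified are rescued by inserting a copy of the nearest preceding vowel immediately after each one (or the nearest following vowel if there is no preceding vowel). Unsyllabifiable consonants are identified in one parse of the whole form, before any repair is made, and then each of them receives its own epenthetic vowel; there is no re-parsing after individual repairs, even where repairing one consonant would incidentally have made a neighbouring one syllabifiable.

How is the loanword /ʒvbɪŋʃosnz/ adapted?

ʒɪvbɪŋʃosonozo

Syllabifying with onset maximization leaves /ʒ/, /s/, /n/, /z/ stranded (no codas are permitted; onsets may contain at most 2 consonants).
Each unlicensed consonant becomes the onset of a new syllable: /ʒ/ → /ʒɪ/, /s/ → /so/, /n/ → /no/, /z/ → /zo/.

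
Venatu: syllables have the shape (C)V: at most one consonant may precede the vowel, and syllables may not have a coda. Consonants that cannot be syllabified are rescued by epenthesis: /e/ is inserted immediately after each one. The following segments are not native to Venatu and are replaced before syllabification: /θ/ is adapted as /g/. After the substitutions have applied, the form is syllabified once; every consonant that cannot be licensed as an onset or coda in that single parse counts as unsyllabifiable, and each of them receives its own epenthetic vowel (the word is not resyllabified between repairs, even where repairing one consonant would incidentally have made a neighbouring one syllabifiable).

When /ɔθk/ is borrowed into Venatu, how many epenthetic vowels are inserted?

2

After substitution the input is /ɔgk/.
The unsyllabifiable consonants are /g/, /k/; each receives one epenthetic vowel.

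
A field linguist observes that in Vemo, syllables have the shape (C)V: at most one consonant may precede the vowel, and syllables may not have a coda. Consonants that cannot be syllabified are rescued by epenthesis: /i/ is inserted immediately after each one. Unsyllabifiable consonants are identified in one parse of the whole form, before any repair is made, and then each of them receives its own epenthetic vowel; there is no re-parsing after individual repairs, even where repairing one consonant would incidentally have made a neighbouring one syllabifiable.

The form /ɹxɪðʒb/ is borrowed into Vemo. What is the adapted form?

Syllabifying with onset maximization leaves /ɹ/, /ð/, /ʒ/, /b/ stranded (no codas are permitted; onsets are limited to one consonant).
Epenthesis after each stranded consonant: /ɹ/ → /ɹi/, /ð/ → /ði/, /ʒ/ → /ʒi/, /b/ → /bi/.

ɹixɪðiʒibi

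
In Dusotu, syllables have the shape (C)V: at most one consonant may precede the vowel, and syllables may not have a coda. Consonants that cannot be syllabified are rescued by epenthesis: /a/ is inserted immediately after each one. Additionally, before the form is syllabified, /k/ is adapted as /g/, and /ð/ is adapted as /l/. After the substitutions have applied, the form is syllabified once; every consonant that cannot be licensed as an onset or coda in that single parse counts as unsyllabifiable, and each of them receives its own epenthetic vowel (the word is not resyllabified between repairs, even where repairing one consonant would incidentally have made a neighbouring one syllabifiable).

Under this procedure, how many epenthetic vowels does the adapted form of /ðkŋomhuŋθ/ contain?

After substitution the input is /lgŋomhuŋθ/.
The unsyllabifiable consonants are /l/, /g/, /m/, /ŋ/, /θ/; each receives one epenthetic vowel.

5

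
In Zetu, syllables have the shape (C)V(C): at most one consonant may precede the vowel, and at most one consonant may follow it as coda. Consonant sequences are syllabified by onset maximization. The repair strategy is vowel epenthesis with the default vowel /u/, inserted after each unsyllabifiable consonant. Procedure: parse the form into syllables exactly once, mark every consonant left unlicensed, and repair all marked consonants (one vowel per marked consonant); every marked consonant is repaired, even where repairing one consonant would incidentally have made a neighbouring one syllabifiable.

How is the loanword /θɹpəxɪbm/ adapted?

The consonants /θ/, /ɹ/, /m/ cannot be parsed into a legal (C)V(C) syllable (at most one coda consonant is licensed; onsets are limited to one consonant).
Epenthesis after each stranded consonant: /θ/ → /θu/, /ɹ/ → /ɹu/, /m/ → /mu/.

θuɹupəxɪbmu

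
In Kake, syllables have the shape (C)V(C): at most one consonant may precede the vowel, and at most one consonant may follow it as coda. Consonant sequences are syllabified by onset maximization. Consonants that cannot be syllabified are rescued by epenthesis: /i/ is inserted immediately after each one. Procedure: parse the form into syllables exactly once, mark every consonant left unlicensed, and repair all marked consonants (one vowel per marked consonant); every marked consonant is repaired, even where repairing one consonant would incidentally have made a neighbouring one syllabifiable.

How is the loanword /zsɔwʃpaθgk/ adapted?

Under (C)V(C), the unsyllabifiable consonants are /z/, /ʃ/, /g/, /k/ (at most one coda consonant is licensed; onsets are limited to one consonant).
Epenthesis after each stranded consonant: /z/ → /zi/, /ʃ/ → /ʃi/, /g/ → /gi/, /k/ → /ki/.

zisɔwʃipaθgiki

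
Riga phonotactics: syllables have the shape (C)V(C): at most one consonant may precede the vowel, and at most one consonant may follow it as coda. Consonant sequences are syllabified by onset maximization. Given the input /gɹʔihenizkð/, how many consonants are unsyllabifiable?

The consonants /g/, /ɹ/, /k/, /ð/ cannot be parsed into a legal (C)V(C) syllable (at most one coda consonant is licensed; onsets are limited to one consonant).

4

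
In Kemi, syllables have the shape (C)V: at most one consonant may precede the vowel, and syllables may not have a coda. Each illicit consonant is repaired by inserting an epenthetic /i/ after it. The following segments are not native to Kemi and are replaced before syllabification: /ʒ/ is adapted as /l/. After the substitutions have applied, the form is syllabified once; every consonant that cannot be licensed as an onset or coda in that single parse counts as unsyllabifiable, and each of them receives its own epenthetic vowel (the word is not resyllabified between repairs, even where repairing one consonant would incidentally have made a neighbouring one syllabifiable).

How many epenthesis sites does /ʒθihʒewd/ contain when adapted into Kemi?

4

After substitution the input is /lθihlewd/.
The unsyllabifiable consonants are /l/, /h/, /w/, /d/; each receives one epenthetic vowel.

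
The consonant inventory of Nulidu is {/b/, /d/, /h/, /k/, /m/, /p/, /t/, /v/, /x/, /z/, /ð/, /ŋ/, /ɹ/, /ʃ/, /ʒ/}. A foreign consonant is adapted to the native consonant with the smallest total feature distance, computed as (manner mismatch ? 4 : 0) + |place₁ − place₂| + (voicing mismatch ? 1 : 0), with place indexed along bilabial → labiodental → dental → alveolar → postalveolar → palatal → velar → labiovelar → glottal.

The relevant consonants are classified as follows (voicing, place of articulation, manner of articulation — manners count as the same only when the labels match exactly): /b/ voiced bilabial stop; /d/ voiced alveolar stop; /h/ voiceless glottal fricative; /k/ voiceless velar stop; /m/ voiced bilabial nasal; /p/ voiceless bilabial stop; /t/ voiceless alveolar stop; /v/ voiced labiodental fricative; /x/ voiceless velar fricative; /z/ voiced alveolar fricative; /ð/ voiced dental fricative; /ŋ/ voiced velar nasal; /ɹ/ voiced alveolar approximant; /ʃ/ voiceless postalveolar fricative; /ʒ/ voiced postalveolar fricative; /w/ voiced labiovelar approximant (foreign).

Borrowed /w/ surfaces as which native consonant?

/ɹ/ is closest: same manner (approximant), place distance 4 (labiovelar→alveolar), same voicing; total 4. Next closest is /ŋ/ at distance 5.

ɹ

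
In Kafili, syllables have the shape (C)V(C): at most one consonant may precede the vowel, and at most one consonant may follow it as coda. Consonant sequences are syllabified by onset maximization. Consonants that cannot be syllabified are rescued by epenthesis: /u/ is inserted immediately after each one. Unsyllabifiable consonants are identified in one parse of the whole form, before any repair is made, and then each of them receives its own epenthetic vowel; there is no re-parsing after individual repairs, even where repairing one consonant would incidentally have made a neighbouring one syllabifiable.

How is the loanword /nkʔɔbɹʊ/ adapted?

The consonants /n/, /k/ cannot be parsed into a legal (C)V(C) syllable (at most one coda consonant is licensed; onsets are limited to one consonant).
Each unlicensed consonant becomes the onset of a new syllable: /n/ → /nu/, /k/ → /ku/.

nukuʔɔbɹʊ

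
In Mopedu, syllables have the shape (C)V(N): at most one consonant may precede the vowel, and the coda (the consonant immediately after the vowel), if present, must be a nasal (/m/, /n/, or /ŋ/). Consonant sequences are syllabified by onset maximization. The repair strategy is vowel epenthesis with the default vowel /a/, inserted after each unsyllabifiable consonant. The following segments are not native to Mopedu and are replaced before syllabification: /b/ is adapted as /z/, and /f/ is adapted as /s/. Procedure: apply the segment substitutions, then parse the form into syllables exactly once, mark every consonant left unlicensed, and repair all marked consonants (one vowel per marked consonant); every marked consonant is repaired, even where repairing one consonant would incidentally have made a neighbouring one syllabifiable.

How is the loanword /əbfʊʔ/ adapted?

əzasʊʔa

Substitution: /b/ → /z/, /f/ → /s/, giving /əzsʊʔ/.
The consonants /z/, /ʔ/ cannot be parsed into a legal (C)V(N) syllable (only a nasal (/m/, /n/, or /ŋ/) is licensed in coda position; onsets are limited to one consonant).
Each unlicensed consonant becomes the onset of a new syllable: /z/ → /za/, /ʔ/ → /ʔa/.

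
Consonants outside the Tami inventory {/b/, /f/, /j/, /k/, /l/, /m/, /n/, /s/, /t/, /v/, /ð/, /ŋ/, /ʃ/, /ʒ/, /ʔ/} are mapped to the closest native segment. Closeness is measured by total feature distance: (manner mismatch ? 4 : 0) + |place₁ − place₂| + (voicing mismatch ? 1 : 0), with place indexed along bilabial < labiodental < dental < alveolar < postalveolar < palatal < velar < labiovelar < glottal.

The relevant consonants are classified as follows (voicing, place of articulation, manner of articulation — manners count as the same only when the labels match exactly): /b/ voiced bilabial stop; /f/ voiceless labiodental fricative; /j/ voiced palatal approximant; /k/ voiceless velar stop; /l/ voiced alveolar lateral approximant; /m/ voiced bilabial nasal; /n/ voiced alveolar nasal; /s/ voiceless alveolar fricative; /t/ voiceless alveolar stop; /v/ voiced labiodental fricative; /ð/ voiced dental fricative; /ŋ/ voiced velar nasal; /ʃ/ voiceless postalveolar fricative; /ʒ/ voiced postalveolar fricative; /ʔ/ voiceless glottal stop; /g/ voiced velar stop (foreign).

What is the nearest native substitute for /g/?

k

/k/ is closest: same manner (stop), place distance 0 (velar→velar), voicing differs (+1); total 1. Next closest is /ʔ/ at distance 3.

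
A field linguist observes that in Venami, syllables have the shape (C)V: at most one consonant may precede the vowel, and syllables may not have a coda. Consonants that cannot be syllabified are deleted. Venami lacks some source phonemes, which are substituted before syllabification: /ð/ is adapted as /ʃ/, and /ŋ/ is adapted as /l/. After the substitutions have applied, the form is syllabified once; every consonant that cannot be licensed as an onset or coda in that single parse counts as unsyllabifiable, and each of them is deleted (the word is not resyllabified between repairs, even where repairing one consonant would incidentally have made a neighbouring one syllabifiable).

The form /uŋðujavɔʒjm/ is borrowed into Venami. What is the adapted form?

uʃujavɔ

Substitution: /ŋ/ → /l/, /ð/ → /ʃ/, giving /ulʃujavɔʒjm/.
Under (C)V, the unsyllabifiable consonants are /l/, /ʒ/, /j/, /m/ (no codas are permitted; onsets are limited to one consonant).
Each unlicensed consonant is deleted: /l/, /ʒ/, /j/, /m/.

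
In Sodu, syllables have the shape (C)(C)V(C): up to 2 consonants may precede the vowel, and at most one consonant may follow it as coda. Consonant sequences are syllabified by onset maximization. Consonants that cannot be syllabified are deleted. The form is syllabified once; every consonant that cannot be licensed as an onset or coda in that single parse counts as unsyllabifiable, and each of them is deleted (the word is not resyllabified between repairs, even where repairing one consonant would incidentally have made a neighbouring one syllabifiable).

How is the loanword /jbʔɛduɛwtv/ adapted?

Syllabifying with onset maximization leaves /j/, /t/, /v/ stranded (at most one coda consonant is licensed; onsets may contain at most 2 consonants).
Each unlicensed consonant is deleted: /j/, /t/, /v/.

bʔɛduɛw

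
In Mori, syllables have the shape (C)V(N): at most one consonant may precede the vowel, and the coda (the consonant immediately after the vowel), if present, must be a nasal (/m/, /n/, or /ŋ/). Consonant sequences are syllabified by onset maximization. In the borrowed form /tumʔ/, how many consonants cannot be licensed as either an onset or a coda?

1

The consonants /ʔ/ cannot be parsed into a legal (C)V(N) syllable (only a nasal (/m/, /n/, or /ŋ/) is licensed in coda position; onsets are limited to one consonant).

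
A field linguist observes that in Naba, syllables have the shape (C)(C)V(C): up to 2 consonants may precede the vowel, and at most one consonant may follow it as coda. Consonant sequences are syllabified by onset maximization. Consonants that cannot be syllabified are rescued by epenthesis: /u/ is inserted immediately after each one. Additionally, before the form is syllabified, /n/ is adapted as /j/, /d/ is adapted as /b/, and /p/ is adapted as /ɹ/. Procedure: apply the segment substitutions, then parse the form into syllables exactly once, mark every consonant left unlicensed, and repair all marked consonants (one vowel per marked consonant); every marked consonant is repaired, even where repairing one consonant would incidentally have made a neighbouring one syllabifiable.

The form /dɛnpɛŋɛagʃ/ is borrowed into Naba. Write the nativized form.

Substitution: /d/ → /b/, /n/ → /j/, /p/ → /ɹ/, giving /bɛjɹɛŋɛagʃ/.
Under (C)(C)V(C), the unsyllabifiable consonants are /ʃ/ (at most one coda consonant is licensed; onsets may contain at most 2 consonants).
Epenthesis after each stranded consonant: /ʃ/ → /ʃu/.

bɛjɹɛŋɛagʃu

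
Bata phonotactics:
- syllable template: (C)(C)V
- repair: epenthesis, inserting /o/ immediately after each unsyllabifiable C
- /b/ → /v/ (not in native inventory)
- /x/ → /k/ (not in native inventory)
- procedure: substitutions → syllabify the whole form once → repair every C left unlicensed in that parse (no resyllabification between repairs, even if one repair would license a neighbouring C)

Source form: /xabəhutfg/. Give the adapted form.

Substitution: /x/ → /k/, /b/ → /v/, giving /kavəhutfg/.
Syllabifying with onset maximization leaves /t/, /f/, /g/ stranded (no codas are permitted; onsets may contain at most 2 consonants).
Inserting the epenthetic vowel yields /t/ → /to/, /f/ → /fo/, /g/ → /go/.

kavəhutofogo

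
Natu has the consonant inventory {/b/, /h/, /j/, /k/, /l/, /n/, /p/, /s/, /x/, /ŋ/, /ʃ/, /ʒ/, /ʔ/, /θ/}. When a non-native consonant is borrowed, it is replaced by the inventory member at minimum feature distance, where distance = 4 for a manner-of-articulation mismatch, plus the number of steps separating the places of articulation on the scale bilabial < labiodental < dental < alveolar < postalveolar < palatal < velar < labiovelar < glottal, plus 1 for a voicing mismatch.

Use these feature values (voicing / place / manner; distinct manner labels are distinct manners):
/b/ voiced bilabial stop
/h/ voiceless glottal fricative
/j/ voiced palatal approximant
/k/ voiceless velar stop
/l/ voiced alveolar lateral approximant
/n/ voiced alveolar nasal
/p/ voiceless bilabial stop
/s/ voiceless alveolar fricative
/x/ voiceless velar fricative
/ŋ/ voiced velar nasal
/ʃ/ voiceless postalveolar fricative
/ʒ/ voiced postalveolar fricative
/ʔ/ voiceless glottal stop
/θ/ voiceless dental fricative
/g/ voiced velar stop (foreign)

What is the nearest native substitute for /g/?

/k/ is closest: same manner (stop), place distance 0 (velar→velar), voicing differs (+1); total 1. Next closest is /ʔ/ at distance 3.

k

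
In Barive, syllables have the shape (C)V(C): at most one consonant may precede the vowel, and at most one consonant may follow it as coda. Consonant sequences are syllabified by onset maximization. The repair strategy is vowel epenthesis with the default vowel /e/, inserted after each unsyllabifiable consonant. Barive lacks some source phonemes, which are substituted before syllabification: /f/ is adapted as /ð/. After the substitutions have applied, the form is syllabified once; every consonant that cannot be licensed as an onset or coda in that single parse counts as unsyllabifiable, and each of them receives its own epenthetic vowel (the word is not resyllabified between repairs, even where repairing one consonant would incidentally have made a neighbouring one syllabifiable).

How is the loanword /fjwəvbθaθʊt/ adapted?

Substitution: /f/ → /ð/, giving /ðjwəvbθaθʊt/.
The consonants /ð/, /j/, /b/ cannot be parsed into a legal (C)V(C) syllable (at most one coda consonant is licensed; onsets are limited to one consonant).
Each unlicensed consonant becomes the onset of a new syllable: /ð/ → /ðe/, /j/ → /je/, /b/ → /be/.

ðejewəvbeθaθʊt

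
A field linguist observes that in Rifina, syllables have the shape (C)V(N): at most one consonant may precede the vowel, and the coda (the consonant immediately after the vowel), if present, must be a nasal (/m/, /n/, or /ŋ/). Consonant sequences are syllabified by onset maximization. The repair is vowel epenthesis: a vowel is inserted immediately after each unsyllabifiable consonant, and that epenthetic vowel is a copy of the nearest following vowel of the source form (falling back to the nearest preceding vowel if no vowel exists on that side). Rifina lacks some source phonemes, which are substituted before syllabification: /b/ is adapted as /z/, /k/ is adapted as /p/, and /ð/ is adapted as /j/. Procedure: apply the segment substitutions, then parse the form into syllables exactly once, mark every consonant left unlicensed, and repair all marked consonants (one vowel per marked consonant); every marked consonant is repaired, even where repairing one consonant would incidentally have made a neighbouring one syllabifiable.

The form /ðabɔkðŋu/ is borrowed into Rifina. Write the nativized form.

jazɔpujuŋu

Substitution: /ð/ → /j/, /b/ → /z/, /k/ → /p/, giving /jazɔpjŋu/.
Syllabifying with onset maximization leaves /p/, /j/ stranded (only a nasal (/m/, /n/, or /ŋ/) is licensed in coda position; onsets are limited to one consonant).
Each unlicensed consonant becomes the onset of a new syllable: /p/ → /pu/, /j/ → /ju/.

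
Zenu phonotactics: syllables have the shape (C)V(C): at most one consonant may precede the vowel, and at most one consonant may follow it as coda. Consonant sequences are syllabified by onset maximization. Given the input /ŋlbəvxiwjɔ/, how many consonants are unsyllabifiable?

The consonants /ŋ/, /l/ cannot be parsed into a legal (C)V(C) syllable (at most one coda consonant is licensed; onsets are limited to one consonant).

2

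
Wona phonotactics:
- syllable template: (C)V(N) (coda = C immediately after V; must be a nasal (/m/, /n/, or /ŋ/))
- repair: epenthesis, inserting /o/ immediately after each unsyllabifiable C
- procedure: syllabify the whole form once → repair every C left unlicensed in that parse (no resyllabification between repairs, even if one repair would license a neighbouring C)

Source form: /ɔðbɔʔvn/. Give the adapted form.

ɔðobɔʔovono

The consonants /ð/, /ʔ/, /v/, /n/ cannot be parsed into a legal (C)V(N) syllable (only a nasal (/m/, /n/, or /ŋ/) is licensed in coda position; onsets are limited to one consonant).
Inserting the epenthetic vowel yields /ð/ → /ðo/, /ʔ/ → /ʔo/, /v/ → /vo/, /n/ → /no/.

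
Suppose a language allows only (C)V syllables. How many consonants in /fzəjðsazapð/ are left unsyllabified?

5

Syllabifying with onset maximization leaves /f/, /j/, /ð/, /p/, /ð/ stranded (no codas are permitted; onsets are limited to one consonant).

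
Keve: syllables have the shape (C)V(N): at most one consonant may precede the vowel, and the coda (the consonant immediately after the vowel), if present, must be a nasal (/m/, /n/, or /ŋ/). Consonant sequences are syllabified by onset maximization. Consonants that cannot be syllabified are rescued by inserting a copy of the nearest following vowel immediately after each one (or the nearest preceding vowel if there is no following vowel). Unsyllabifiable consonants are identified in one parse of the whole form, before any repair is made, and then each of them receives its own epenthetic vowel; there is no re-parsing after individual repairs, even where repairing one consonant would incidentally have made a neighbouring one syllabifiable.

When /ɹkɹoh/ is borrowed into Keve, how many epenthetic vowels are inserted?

3

The unsyllabifiable consonants are /ɹ/, /k/, /h/; each receives one epenthetic vowel.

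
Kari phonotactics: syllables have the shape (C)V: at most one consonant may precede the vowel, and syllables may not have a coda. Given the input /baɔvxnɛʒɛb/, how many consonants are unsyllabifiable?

The consonants /v/, /x/, /b/ cannot be parsed into a legal (C)V syllable (no codas are permitted; onsets are limited to one consonant).

3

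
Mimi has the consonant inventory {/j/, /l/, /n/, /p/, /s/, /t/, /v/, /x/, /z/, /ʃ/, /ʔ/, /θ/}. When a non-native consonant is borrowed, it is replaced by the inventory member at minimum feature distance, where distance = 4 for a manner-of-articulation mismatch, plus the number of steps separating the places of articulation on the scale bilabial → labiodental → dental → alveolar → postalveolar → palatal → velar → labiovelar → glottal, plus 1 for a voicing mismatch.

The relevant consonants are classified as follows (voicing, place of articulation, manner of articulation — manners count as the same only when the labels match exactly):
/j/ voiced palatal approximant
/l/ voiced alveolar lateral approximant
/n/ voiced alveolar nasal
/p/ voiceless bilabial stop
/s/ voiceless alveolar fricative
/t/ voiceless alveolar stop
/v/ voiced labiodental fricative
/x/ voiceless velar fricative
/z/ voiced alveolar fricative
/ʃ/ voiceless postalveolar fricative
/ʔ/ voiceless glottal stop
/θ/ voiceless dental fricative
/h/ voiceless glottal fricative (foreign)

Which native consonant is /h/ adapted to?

/x/ is closest: same manner (fricative), place distance 2 (glottal→velar), same voicing; total 2. Next closest is /ʃ/ at distance 4.

x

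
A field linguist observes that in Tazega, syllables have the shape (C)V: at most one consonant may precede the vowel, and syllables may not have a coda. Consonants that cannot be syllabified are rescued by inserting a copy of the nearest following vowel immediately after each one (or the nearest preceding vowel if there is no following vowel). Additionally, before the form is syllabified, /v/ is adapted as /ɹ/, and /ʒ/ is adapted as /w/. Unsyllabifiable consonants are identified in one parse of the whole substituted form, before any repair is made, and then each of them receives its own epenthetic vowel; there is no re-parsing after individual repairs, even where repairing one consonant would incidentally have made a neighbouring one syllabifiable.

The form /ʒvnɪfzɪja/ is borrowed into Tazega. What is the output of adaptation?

wɪɹɪnɪfɪzɪja

Substitution: /ʒ/ → /w/, /v/ → /ɹ/, giving /wɹnɪfzɪja/.
The consonants /w/, /ɹ/, /f/ cannot be parsed into a legal (C)V syllable (no codas are permitted; onsets are limited to one consonant).
Epenthesis after each stranded consonant: /w/ → /wɪ/, /ɹ/ → /ɹɪ/, /f/ → /fɪ/.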